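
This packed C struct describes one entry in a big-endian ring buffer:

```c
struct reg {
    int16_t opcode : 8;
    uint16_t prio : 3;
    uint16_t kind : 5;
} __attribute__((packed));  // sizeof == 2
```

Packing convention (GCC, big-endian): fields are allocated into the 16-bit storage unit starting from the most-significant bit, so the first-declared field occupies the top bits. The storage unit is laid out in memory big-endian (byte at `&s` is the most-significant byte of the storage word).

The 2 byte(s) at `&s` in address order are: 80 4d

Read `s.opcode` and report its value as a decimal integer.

[0]=0x80 [1]=0x4d (big-endian) → word 0x804d
opcode [8+:8] = (word>>8) & 0xff = 128  ←
prio [5+:3] = (word>>5) & 0x7 = 2
kind [0+:5] = (word>>0) & 0x1f = 13
opcode signed 8b, MSB=1: 128 - 256 = -128

-128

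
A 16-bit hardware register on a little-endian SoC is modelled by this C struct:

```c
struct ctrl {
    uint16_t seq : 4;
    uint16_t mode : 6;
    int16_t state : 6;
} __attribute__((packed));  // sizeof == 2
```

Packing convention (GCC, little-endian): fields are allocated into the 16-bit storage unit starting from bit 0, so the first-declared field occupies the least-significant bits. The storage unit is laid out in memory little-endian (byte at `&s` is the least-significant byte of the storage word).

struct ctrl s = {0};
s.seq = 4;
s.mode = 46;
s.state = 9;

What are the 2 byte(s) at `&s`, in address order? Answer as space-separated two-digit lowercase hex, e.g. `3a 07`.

e4 26

[0+:4] seq=4 & 0xf = 0x4; word=0x0004
[4+:6] mode=46 & 0x3f = 0x2e; word=0x02e4
[10+:6] state=9 & 0x3f = 0x9; word=0x26e4
word = 0x26e4 → little-endian bytes:
  [0]=0xe4  [1]=0x26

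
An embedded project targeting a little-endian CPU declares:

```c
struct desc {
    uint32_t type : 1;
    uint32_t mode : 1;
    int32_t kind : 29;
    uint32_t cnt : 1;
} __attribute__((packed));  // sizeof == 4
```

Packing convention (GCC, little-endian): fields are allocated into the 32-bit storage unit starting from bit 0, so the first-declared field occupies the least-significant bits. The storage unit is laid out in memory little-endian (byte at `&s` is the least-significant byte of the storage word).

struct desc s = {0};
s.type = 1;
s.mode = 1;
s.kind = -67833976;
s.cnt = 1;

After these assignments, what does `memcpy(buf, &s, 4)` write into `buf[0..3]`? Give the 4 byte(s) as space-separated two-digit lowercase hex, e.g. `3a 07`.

23 be d3 ef

type:1 = 1 → 0x1 << 0 → word 0x00000001
mode:1 = 1 → 0x1 << 1 → word 0x00000003
kind:29 = -67833976 → 0x1bf4ef88 << 2 → word 0x6fd3be23
cnt:1 = 1 → 0x1 << 31 → word 0xefd3be23
word = 0xefd3be23 → little-endian bytes:
  [0]=0x23  [1]=0xbe  [2]=0xd3  [3]=0xef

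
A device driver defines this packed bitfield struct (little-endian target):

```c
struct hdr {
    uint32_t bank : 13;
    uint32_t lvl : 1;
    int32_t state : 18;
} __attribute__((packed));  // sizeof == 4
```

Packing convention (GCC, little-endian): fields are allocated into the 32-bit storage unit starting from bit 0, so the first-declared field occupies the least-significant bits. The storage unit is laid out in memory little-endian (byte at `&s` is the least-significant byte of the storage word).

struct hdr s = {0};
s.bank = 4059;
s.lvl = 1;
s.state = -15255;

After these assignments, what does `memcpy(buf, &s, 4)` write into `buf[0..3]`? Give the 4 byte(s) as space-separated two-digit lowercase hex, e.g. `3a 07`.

bank (13b) val=4059 bits=0xfdb at bit 0: 0x00000fdb
lvl (1b) val=1 bits=0x1 at bit 13: 0x00002fdb
state (18b) val=-15255 bits=0x3c469 at bit 14: 0xf11a6fdb
word = 0xf11a6fdb → little-endian bytes:
  [0]=0xdb  [1]=0x6f  [2]=0x1a  [3]=0xf1

db 6f 1a f1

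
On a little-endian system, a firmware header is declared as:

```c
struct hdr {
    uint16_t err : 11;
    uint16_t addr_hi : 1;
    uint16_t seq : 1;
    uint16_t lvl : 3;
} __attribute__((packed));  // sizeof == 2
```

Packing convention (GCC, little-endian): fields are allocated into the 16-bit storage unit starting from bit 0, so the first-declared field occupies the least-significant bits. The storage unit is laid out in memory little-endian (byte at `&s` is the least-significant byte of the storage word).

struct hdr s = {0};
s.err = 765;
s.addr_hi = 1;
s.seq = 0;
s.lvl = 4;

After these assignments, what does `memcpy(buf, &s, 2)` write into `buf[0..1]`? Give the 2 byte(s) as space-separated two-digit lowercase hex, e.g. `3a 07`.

[0+:11] err=765 & 0x7ff = 0x2fd; word=0x02fd
[11+:1] addr_hi=1 & 0x1 = 0x1; word=0x0afd
[12+:1] seq=0 & 0x1 = 0x0; word=0x0afd
[13+:3] lvl=4 & 0x7 = 0x4; word=0x8afd
word = 0x8afd → little-endian bytes:
  [0]=0xfd  [1]=0x8a

fd 8a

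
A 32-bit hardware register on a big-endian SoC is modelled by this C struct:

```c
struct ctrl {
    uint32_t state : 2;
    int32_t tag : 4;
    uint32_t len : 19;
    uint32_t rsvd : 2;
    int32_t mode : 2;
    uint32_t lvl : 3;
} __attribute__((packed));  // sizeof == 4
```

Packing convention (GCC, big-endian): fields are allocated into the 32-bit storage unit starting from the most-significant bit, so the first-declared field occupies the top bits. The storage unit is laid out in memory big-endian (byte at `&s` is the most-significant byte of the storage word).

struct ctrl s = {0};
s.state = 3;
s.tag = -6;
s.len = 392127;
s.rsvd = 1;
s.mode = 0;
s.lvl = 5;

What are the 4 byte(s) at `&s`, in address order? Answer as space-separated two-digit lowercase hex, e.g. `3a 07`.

state:2 = 3 → 0x3 << 30 → word 0xc0000000
tag:4 = -6 → 0xa << 26 → word 0xe8000000
len:19 = 392127 → 0x5fbbf << 7 → word 0xeafddf80
rsvd:2 = 1 → 0x1 << 5 → word 0xeafddfa0
mode:2 = 0 → 0x0 << 3 → word 0xeafddfa0
lvl:3 = 5 → 0x5 << 0 → word 0xeafddfa5
word = 0xeafddfa5 → big-endian bytes:
  [0]=0xea  [1]=0xfd  [2]=0xdf  [3]=0xa5

ea fd df a5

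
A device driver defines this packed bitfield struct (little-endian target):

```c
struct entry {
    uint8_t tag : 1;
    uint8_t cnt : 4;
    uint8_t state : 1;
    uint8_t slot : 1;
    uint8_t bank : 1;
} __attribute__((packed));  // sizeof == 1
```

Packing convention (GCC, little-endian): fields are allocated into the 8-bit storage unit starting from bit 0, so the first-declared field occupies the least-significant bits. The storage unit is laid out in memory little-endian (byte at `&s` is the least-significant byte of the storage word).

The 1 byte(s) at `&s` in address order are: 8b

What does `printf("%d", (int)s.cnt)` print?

5

[0]=0x8b (little-endian) → word 0x8b
tag:1 @ bit 0 → (0x8b>>0)&0x1 = 0x1
cnt:4 @ bit 1 → (0x8b>>1)&0xf = 0x5  ←
state:1 @ bit 5 → (0x8b>>5)&0x1 = 0x0
slot:1 @ bit 6 → (0x8b>>6)&0x1 = 0x0
bank:1 @ bit 7 → (0x8b>>7)&0x1 = 0x1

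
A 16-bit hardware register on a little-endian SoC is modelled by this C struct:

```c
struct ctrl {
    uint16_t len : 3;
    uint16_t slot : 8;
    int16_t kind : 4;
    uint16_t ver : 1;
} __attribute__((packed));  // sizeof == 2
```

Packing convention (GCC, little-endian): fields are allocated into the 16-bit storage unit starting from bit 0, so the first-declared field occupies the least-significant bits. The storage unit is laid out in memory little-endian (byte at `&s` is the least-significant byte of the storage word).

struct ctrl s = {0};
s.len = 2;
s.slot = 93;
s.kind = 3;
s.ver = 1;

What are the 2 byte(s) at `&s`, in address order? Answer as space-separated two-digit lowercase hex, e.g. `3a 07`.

ea 9a

len:3 = 2 → 0x2 << 0 → word 0x0002
slot:8 = 93 → 0x5d << 3 → word 0x02ea
kind:4 = 3 → 0x3 << 11 → word 0x1aea
ver:1 = 1 → 0x1 << 15 → word 0x9aea
word = 0x9aea → little-endian bytes:
  [0]=0xea  [1]=0x9a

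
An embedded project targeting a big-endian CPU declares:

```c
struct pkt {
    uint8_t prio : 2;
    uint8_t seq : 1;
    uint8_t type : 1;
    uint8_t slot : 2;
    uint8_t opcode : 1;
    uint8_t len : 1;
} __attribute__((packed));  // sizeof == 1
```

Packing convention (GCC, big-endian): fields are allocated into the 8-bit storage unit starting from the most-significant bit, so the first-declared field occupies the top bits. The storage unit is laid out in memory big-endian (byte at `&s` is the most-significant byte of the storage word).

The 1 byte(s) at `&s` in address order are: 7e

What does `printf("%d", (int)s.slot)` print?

[0]=0x7e (big-endian) → word 0x7e
prio:2 @ bit 6 → (0x7e>>6)&0x3 = 0x1
seq:1 @ bit 5 → (0x7e>>5)&0x1 = 0x1
type:1 @ bit 4 → (0x7e>>4)&0x1 = 0x1
slot:2 @ bit 2 → (0x7e>>2)&0x3 = 0x3  ←
opcode:1 @ bit 1 → (0x7e>>1)&0x1 = 0x1
len:1 @ bit 0 → (0x7e>>0)&0x1 = 0x0

3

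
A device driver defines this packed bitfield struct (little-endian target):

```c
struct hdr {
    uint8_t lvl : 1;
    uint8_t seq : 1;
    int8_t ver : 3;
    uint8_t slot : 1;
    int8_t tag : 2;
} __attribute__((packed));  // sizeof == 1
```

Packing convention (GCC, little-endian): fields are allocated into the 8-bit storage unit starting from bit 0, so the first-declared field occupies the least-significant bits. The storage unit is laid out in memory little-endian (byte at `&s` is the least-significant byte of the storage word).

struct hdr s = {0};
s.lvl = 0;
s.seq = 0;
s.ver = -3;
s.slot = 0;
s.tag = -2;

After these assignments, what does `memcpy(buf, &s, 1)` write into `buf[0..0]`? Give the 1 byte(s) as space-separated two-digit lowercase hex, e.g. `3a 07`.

94

lvl (1b) val=0 bits=0x0 at bit 0: 0x00
seq (1b) val=0 bits=0x0 at bit 1: 0x00
ver (3b) val=-3 bits=0x5 at bit 2: 0x14
slot (1b) val=0 bits=0x0 at bit 5: 0x14
tag (2b) val=-2 bits=0x2 at bit 6: 0x94
word = 0x94 → little-endian bytes:
  [0]=0x94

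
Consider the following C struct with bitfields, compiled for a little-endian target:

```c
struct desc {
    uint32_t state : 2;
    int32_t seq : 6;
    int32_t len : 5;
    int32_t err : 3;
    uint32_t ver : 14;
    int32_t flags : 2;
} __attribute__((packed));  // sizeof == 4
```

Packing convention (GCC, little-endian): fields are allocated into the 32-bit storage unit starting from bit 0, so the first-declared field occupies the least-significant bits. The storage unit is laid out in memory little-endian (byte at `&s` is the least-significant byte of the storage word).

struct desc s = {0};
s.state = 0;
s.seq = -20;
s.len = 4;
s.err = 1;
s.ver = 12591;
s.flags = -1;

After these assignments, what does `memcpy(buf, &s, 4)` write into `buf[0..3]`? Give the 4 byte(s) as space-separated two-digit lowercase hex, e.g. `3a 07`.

b0 24 2f f1

state:2 = 0 → 0x0 << 0 → word 0x00000000
seq:6 = -20 → 0x2c << 2 → word 0x000000b0
len:5 = 4 → 0x4 << 8 → word 0x000004b0
err:3 = 1 → 0x1 << 13 → word 0x000024b0
ver:14 = 12591 → 0x312f << 16 → word 0x312f24b0
flags:2 = -1 → 0x3 << 30 → word 0xf12f24b0
word = 0xf12f24b0 → little-endian bytes:
  [0]=0xb0  [1]=0x24  [2]=0x2f  [3]=0xf1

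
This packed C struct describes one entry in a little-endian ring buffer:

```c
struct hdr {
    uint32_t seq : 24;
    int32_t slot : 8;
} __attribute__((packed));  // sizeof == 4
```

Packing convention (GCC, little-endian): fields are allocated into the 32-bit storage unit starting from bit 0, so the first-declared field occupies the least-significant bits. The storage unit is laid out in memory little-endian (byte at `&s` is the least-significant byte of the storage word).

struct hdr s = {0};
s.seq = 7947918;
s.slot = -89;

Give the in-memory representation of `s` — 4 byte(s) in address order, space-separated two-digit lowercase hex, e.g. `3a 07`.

seq:24 = 7947918 → 0x79468e << 0 → word 0x0079468e
slot:8 = -89 → 0xa7 << 24 → word 0xa779468e
word = 0xa779468e → little-endian bytes:
  [0]=0x8e  [1]=0x46  [2]=0x79  [3]=0xa7

8e 46 79 a7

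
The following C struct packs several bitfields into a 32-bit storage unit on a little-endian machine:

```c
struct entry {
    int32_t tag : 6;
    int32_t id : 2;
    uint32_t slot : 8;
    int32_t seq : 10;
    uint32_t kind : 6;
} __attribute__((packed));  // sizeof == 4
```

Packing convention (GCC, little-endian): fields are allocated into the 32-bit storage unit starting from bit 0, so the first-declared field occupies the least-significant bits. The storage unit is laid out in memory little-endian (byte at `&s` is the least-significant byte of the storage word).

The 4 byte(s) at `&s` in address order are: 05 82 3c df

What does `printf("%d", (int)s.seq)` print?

-196

[0]=0x05 [1]=0x82 [2]=0x3c [3]=0xdf (little-endian) → word 0xdf3c8205
tag:6 @ bit 0 → (0xdf3c8205>>0)&0x3f = 0x5
id:2 @ bit 6 → (0xdf3c8205>>6)&0x3 = 0x0
slot:8 @ bit 8 → (0xdf3c8205>>8)&0xff = 0x82
seq:10 @ bit 16 → (0xdf3c8205>>16)&0x3ff = 0x33c  ←
kind:6 @ bit 26 → (0xdf3c8205>>26)&0x3f = 0x37
seq signed 10b, MSB=1: 828 - 1024 = -196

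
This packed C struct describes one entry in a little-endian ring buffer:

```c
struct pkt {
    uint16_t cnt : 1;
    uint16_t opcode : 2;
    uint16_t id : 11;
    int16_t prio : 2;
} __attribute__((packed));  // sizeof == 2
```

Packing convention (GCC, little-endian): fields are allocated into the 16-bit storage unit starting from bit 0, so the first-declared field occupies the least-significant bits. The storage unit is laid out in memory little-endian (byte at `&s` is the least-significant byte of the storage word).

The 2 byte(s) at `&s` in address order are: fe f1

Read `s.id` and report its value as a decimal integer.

[0]=0xfe [1]=0xf1 (little-endian) → word 0xf1fe
cnt [0+:1] = (word>>0) & 0x1 = 0
opcode [1+:2] = (word>>1) & 0x3 = 3
id [3+:11] = (word>>3) & 0x7ff = 1599  ←
prio [14+:2] = (word>>14) & 0x3 = 3

1599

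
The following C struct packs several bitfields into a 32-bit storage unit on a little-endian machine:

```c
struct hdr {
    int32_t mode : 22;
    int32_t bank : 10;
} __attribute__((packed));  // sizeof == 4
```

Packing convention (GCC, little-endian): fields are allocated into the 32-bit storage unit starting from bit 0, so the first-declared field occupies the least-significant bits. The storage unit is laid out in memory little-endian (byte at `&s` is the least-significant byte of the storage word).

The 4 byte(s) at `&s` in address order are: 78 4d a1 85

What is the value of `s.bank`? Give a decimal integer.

-490

[0]=0x78 [1]=0x4d [2]=0xa1 [3]=0x85 (little-endian) → word 0x85a14d78
mode [0+:22] = (word>>0) & 0x3fffff = 2182520
bank [22+:10] = (word>>22) & 0x3ff = 534  ←
bank signed 10b, MSB=1: 534 - 1024 = -490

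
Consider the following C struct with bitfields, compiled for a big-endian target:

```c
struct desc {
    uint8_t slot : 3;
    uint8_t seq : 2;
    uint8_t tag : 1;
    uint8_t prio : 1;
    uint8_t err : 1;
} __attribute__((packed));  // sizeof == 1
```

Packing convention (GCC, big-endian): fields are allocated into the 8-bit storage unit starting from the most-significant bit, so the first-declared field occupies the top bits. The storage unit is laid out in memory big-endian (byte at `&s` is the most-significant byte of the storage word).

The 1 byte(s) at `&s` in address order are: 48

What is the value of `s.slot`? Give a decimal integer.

[0]=0x48 (big-endian) → word 0x48
slot [5+:3] = (word>>5) & 0x7 = 2  ←
seq [3+:2] = (word>>3) & 0x3 = 1
tag [2+:1] = (word>>2) & 0x1 = 0
prio [1+:1] = (word>>1) & 0x1 = 0
err [0+:1] = (word>>0) & 0x1 = 0

2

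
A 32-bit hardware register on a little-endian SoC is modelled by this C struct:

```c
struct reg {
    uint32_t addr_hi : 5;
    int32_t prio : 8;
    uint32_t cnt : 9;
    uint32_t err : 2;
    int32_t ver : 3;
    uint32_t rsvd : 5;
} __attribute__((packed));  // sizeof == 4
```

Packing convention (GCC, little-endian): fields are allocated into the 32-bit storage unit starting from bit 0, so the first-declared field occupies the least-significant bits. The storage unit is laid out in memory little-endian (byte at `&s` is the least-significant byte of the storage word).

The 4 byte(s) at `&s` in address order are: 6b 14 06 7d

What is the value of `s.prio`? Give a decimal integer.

-93

[0]=0x6b [1]=0x14 [2]=0x06 [3]=0x7d (little-endian) → word 0x7d06146b
addr_hi [0+:5] = (word>>0) & 0x1f = 11
prio [5+:8] = (word>>5) & 0xff = 163  ←
cnt [13+:9] = (word>>13) & 0x1ff = 48
err [22+:2] = (word>>22) & 0x3 = 0
ver [24+:3] = (word>>24) & 0x7 = 5
rsvd [27+:5] = (word>>27) & 0x1f = 15
prio signed 8b, MSB=1: 163 - 256 = -93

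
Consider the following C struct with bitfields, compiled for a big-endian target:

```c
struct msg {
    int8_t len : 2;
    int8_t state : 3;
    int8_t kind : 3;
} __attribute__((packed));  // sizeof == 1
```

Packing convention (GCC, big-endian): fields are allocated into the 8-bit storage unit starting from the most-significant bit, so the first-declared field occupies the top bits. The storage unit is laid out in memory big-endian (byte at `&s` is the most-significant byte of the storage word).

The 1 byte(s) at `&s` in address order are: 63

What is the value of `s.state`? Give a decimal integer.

[0]=0x63 (big-endian) → word 0x63
len [6+:2] = (word>>6) & 0x3 = 1
state [3+:3] = (word>>3) & 0x7 = 4  ←
kind [0+:3] = (word>>0) & 0x7 = 3
state signed 3b, MSB=1: 4 - 8 = -4

-4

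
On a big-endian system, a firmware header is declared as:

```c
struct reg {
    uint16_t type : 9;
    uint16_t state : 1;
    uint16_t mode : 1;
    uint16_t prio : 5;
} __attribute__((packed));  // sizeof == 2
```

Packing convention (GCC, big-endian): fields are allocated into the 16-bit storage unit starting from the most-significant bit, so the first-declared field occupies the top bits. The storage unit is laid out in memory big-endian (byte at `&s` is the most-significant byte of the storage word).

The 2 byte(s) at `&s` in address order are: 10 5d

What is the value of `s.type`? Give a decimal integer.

[0]=0x10 [1]=0x5d (big-endian) → word 0x105d
type [7+:9] = (word>>7) & 0x1ff = 32  ←
state [6+:1] = (word>>6) & 0x1 = 1
mode [5+:1] = (word>>5) & 0x1 = 0
prio [0+:5] = (word>>0) & 0x1f = 29

32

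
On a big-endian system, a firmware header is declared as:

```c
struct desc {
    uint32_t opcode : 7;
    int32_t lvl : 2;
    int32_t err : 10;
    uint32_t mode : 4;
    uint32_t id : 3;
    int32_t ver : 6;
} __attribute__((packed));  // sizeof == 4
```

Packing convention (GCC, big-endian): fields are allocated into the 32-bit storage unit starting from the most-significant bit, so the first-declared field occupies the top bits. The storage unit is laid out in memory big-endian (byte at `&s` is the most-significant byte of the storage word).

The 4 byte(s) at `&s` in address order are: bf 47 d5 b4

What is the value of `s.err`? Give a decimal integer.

[0]=0xbf [1]=0x47 [2]=0xd5 [3]=0xb4 (big-endian) → word 0xbf47d5b4
opcode:7 @ bit 25 → (0xbf47d5b4>>25)&0x7f = 0x5f
lvl:2 @ bit 23 → (0xbf47d5b4>>23)&0x3 = 0x2
err:10 @ bit 13 → (0xbf47d5b4>>13)&0x3ff = 0x23e  ←
mode:4 @ bit 9 → (0xbf47d5b4>>9)&0xf = 0xa
id:3 @ bit 6 → (0xbf47d5b4>>6)&0x7 = 0x6
ver:6 @ bit 0 → (0xbf47d5b4>>0)&0x3f = 0x34
err signed 10b, MSB=1: 574 - 1024 = -450

-450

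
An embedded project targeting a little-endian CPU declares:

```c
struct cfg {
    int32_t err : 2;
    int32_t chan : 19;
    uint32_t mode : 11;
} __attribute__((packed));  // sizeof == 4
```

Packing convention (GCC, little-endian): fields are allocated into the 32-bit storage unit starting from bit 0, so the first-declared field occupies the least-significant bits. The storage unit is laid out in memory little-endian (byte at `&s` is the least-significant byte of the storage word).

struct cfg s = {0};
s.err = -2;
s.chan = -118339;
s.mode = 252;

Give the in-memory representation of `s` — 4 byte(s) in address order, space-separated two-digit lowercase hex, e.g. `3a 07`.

err:2 = -2 → 0x2 << 0 → word 0x00000002
chan:19 = -118339 → 0x631bd << 2 → word 0x0018c6f6
mode:11 = 252 → 0xfc << 21 → word 0x1f98c6f6
word = 0x1f98c6f6 → little-endian bytes:
  [0]=0xf6  [1]=0xc6  [2]=0x98  [3]=0x1f

f6 c6 98 1f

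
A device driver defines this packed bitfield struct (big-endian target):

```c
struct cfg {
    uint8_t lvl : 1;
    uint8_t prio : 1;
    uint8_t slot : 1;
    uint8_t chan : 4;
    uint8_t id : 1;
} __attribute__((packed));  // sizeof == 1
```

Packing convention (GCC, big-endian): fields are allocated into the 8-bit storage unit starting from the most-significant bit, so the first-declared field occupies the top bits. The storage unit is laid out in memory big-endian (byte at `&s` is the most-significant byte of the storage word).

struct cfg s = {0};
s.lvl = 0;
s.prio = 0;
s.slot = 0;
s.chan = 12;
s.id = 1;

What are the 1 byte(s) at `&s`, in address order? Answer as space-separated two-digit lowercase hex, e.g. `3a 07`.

lvl (1b) val=0 bits=0x0 at bit 7: 0x00
prio (1b) val=0 bits=0x0 at bit 6: 0x00
slot (1b) val=0 bits=0x0 at bit 5: 0x00
chan (4b) val=12 bits=0xc at bit 1: 0x18
id (1b) val=1 bits=0x1 at bit 0: 0x19
word = 0x19 → big-endian bytes:
  [0]=0x19

19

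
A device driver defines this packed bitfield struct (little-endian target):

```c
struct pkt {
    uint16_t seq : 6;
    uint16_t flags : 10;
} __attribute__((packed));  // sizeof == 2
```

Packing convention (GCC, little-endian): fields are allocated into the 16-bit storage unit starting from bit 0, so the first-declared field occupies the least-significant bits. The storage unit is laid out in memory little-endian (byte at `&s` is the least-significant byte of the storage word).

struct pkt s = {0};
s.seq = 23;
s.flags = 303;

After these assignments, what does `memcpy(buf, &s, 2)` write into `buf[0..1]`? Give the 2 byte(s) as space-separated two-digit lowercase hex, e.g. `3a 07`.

d7 4b

seq:6 = 23 → 0x17 << 0 → word 0x0017
flags:10 = 303 → 0x12f << 6 → word 0x4bd7
word = 0x4bd7 → little-endian bytes:
  [0]=0xd7  [1]=0x4b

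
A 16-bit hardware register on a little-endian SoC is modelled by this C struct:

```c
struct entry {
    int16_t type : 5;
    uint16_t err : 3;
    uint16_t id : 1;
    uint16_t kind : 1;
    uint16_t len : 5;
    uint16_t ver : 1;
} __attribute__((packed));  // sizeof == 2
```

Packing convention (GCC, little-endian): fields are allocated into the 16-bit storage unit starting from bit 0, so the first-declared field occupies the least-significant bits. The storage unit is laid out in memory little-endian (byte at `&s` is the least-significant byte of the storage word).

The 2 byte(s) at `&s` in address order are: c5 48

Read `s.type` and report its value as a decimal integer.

5

[0]=0xc5 [1]=0x48 (little-endian) → word 0x48c5
type [0+:5] = (word>>0) & 0x1f = 5  ←
err [5+:3] = (word>>5) & 0x7 = 6
id [8+:1] = (word>>8) & 0x1 = 0
kind [9+:1] = (word>>9) & 0x1 = 0
len [10+:5] = (word>>10) & 0x1f = 18
ver [15+:1] = (word>>15) & 0x1 = 0
type signed 5b, MSB=0: value = 5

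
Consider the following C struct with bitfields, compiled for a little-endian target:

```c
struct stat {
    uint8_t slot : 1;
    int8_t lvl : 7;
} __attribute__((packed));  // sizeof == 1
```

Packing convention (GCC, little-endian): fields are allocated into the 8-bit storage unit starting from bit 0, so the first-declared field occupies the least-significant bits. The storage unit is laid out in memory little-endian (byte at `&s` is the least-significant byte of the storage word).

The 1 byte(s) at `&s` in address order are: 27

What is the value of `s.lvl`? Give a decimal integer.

19

[0]=0x27 (little-endian) → word 0x27
slot:1 @ bit 0 → (0x27>>0)&0x1 = 0x1
lvl:7 @ bit 1 → (0x27>>1)&0x7f = 0x13  ←
lvl signed 7b, MSB=0: value = 19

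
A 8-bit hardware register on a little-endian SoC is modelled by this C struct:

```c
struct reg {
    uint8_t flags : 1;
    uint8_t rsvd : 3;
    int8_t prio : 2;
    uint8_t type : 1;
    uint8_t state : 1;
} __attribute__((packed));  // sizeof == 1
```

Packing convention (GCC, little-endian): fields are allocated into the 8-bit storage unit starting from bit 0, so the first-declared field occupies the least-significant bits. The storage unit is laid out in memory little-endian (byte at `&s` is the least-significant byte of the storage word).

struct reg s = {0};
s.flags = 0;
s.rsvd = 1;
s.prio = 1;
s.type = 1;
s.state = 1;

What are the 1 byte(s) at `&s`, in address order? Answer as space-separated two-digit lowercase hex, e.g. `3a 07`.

flags:1 = 0 → 0x0 << 0 → word 0x00
rsvd:3 = 1 → 0x1 << 1 → word 0x02
prio:2 = 1 → 0x1 << 4 → word 0x12
type:1 = 1 → 0x1 << 6 → word 0x52
state:1 = 1 → 0x1 << 7 → word 0xd2
word = 0xd2 → little-endian bytes:
  [0]=0xd2

d2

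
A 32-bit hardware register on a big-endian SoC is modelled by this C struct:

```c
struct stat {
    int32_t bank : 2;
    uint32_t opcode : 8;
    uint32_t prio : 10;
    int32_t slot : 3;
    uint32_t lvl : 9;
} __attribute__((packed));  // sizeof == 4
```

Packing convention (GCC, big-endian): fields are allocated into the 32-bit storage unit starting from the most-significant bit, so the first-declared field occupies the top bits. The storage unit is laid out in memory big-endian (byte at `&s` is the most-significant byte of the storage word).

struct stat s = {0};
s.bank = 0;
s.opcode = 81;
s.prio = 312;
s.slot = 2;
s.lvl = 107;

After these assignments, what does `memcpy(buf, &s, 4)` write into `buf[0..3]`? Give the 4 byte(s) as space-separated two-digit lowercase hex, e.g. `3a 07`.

bank:2 = 0 → 0x0 << 30 → word 0x00000000
opcode:8 = 81 → 0x51 << 22 → word 0x14400000
prio:10 = 312 → 0x138 << 12 → word 0x14538000
slot:3 = 2 → 0x2 << 9 → word 0x14538400
lvl:9 = 107 → 0x6b << 0 → word 0x1453846b
word = 0x1453846b → big-endian bytes:
  [0]=0x14  [1]=0x53  [2]=0x84  [3]=0x6b

14 53 84 6b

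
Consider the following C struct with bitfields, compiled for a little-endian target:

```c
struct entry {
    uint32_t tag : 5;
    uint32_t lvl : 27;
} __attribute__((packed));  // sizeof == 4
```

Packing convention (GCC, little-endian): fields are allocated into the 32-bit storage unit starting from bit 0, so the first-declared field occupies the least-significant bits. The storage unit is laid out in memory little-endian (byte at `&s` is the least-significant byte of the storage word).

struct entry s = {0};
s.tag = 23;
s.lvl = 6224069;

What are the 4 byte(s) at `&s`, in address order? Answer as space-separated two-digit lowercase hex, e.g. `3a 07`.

b7 18 df 0b

tag (5b) val=23 bits=0x17 at bit 0: 0x00000017
lvl (27b) val=6224069 bits=0x5ef8c5 at bit 5: 0x0bdf18b7
word = 0x0bdf18b7 → little-endian bytes:
  [0]=0xb7  [1]=0x18  [2]=0xdf  [3]=0x0b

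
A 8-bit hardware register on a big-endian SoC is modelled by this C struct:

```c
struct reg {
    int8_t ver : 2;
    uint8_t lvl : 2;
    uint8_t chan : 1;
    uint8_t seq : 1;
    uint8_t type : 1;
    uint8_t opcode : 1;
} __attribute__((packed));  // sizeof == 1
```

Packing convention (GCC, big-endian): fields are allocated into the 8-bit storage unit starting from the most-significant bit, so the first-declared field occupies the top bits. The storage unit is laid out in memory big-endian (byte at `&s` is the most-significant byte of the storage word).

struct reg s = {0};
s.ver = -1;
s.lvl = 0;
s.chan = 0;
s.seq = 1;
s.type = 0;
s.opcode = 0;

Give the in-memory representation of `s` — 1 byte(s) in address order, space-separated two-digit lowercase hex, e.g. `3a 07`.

c4

[6+:2] ver=-1 & 0x3 = 0x3; word=0xc0
[4+:2] lvl=0 & 0x3 = 0x0; word=0xc0
[3+:1] chan=0 & 0x1 = 0x0; word=0xc0
[2+:1] seq=1 & 0x1 = 0x1; word=0xc4
[1+:1] type=0 & 0x1 = 0x0; word=0xc4
[0+:1] opcode=0 & 0x1 = 0x0; word=0xc4
word = 0xc4 → big-endian bytes:
  [0]=0xc4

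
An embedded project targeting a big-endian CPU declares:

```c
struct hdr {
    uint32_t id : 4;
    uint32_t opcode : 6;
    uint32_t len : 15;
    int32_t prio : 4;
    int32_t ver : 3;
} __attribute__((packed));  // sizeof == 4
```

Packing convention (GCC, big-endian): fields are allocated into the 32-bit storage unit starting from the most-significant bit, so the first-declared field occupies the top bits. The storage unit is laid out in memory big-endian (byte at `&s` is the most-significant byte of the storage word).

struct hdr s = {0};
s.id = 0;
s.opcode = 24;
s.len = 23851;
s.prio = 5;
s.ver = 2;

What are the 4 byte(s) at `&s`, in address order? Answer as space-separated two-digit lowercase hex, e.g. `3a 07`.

06 2e 95 aa

[28+:4] id=0 & 0xf = 0x0; word=0x00000000
[22+:6] opcode=24 & 0x3f = 0x18; word=0x06000000
[7+:15] len=23851 & 0x7fff = 0x5d2b; word=0x062e9580
[3+:4] prio=5 & 0xf = 0x5; word=0x062e95a8
[0+:3] ver=2 & 0x7 = 0x2; word=0x062e95aa
word = 0x062e95aa → big-endian bytes:
  [0]=0x06  [1]=0x2e  [2]=0x95  [3]=0xaa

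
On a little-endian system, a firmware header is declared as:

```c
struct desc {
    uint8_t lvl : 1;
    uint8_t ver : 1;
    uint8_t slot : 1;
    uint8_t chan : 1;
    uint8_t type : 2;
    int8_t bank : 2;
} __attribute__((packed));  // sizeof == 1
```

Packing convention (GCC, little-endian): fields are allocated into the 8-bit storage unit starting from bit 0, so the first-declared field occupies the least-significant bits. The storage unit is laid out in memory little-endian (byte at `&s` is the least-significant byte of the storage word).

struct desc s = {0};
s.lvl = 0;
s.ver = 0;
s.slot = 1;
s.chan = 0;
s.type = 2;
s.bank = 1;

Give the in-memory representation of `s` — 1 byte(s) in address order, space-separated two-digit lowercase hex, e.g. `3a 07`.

64

lvl (1b) val=0 bits=0x0 at bit 0: 0x00
ver (1b) val=0 bits=0x0 at bit 1: 0x00
slot (1b) val=1 bits=0x1 at bit 2: 0x04
chan (1b) val=0 bits=0x0 at bit 3: 0x04
type (2b) val=2 bits=0x2 at bit 4: 0x24
bank (2b) val=1 bits=0x1 at bit 6: 0x64
word = 0x64 → little-endian bytes:
  [0]=0x64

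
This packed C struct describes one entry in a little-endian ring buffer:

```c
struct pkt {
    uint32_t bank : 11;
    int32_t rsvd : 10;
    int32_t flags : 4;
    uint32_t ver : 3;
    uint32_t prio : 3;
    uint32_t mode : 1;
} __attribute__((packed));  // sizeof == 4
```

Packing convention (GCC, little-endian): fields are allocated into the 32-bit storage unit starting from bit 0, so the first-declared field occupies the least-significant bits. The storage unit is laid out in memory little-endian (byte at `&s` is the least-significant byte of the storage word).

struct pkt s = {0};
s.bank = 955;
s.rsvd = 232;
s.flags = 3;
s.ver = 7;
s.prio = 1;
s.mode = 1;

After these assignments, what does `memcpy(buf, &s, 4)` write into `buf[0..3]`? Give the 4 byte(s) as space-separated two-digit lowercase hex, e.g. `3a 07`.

bank (11b) val=955 bits=0x3bb at bit 0: 0x000003bb
rsvd (10b) val=232 bits=0xe8 at bit 11: 0x000743bb
flags (4b) val=3 bits=0x3 at bit 21: 0x006743bb
ver (3b) val=7 bits=0x7 at bit 25: 0x0e6743bb
prio (3b) val=1 bits=0x1 at bit 28: 0x1e6743bb
mode (1b) val=1 bits=0x1 at bit 31: 0x9e6743bb
word = 0x9e6743bb → little-endian bytes:
  [0]=0xbb  [1]=0x43  [2]=0x67  [3]=0x9e

bb 43 67 9e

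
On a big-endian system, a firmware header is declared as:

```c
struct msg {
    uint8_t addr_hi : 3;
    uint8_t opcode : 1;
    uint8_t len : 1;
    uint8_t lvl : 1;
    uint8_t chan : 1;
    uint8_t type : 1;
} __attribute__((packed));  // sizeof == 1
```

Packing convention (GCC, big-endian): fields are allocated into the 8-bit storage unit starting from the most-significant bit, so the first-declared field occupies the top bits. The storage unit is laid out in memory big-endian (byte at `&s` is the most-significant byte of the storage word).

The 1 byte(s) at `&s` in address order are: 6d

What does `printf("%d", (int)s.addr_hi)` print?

3

[0]=0x6d (big-endian) → word 0x6d
addr_hi:3 @ bit 5 → (0x6d>>5)&0x7 = 0x3  ←
opcode:1 @ bit 4 → (0x6d>>4)&0x1 = 0x0
len:1 @ bit 3 → (0x6d>>3)&0x1 = 0x1
lvl:1 @ bit 2 → (0x6d>>2)&0x1 = 0x1
chan:1 @ bit 1 → (0x6d>>1)&0x1 = 0x0
type:1 @ bit 0 → (0x6d>>0)&0x1 = 0x1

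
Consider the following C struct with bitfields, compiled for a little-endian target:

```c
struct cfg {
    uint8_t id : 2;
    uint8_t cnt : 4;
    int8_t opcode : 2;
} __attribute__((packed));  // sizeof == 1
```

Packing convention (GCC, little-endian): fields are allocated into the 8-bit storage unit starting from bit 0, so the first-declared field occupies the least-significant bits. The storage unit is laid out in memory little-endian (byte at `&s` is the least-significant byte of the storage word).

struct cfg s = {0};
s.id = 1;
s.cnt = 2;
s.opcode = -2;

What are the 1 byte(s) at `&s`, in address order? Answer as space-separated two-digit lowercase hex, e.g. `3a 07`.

id:2 = 1 → 0x1 << 0 → word 0x01
cnt:4 = 2 → 0x2 << 2 → word 0x09
opcode:2 = -2 → 0x2 << 6 → word 0x89
word = 0x89 → little-endian bytes:
  [0]=0x89

89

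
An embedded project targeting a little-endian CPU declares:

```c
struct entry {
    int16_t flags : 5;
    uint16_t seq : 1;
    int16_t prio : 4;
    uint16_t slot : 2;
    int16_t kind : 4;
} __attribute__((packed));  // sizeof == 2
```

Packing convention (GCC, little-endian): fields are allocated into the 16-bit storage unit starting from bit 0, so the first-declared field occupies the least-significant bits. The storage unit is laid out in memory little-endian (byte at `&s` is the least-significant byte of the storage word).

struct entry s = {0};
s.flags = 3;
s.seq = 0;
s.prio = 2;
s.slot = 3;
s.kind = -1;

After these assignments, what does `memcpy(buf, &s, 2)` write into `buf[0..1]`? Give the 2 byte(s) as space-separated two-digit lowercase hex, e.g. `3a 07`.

flags:5 = 3 → 0x3 << 0 → word 0x0003
seq:1 = 0 → 0x0 << 5 → word 0x0003
prio:4 = 2 → 0x2 << 6 → word 0x0083
slot:2 = 3 → 0x3 << 10 → word 0x0c83
kind:4 = -1 → 0xf << 12 → word 0xfc83
word = 0xfc83 → little-endian bytes:
  [0]=0x83  [1]=0xfc

83 fc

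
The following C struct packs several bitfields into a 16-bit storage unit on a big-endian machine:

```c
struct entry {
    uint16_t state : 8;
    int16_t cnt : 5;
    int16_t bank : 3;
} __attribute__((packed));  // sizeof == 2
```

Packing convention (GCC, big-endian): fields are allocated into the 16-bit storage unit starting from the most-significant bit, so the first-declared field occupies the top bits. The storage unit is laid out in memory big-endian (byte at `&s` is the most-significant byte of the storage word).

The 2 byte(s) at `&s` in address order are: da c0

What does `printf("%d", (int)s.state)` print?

218

[0]=0xda [1]=0xc0 (big-endian) → word 0xdac0
state [8+:8] = (word>>8) & 0xff = 218  ←
cnt [3+:5] = (word>>3) & 0x1f = 24
bank [0+:3] = (word>>0) & 0x7 = 0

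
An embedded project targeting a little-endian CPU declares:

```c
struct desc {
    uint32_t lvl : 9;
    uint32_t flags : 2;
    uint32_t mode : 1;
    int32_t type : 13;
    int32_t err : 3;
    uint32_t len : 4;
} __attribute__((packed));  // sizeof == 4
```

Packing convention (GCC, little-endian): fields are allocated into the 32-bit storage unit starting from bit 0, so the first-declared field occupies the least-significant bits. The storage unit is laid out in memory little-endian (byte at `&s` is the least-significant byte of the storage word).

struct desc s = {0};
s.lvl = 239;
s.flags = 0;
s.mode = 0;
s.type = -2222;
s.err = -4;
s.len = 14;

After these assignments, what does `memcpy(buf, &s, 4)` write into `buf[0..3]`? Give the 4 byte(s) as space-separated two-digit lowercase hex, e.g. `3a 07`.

lvl:9 = 239 → 0xef << 0 → word 0x000000ef
flags:2 = 0 → 0x0 << 9 → word 0x000000ef
mode:1 = 0 → 0x0 << 11 → word 0x000000ef
type:13 = -2222 → 0x1752 << 12 → word 0x017520ef
err:3 = -4 → 0x4 << 25 → word 0x097520ef
len:4 = 14 → 0xe << 28 → word 0xe97520ef
word = 0xe97520ef → little-endian bytes:
  [0]=0xef  [1]=0x20  [2]=0x75  [3]=0xe9

ef 20 75 e9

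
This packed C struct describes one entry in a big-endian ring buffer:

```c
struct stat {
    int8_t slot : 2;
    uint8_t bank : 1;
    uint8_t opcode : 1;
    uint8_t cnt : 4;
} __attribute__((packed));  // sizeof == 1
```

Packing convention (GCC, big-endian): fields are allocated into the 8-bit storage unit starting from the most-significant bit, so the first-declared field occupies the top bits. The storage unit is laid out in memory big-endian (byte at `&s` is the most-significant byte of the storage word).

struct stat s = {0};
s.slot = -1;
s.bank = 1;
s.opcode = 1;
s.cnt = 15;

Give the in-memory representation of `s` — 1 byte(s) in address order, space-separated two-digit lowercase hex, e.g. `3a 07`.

slot (2b) val=-1 bits=0x3 at bit 6: 0xc0
bank (1b) val=1 bits=0x1 at bit 5: 0xe0
opcode (1b) val=1 bits=0x1 at bit 4: 0xf0
cnt (4b) val=15 bits=0xf at bit 0: 0xff
word = 0xff → big-endian bytes:
  [0]=0xff

ff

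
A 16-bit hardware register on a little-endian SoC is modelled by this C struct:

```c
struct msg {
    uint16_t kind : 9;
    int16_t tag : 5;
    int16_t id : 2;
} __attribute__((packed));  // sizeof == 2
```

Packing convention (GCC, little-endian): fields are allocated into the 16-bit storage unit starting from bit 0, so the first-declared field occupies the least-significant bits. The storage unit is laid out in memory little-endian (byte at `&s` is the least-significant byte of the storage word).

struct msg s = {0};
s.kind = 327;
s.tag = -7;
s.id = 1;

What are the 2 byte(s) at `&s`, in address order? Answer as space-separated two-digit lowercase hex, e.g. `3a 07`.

kind:9 = 327 → 0x147 << 0 → word 0x0147
tag:5 = -7 → 0x19 << 9 → word 0x3347
id:2 = 1 → 0x1 << 14 → word 0x7347
word = 0x7347 → little-endian bytes:
  [0]=0x47  [1]=0x73

47 73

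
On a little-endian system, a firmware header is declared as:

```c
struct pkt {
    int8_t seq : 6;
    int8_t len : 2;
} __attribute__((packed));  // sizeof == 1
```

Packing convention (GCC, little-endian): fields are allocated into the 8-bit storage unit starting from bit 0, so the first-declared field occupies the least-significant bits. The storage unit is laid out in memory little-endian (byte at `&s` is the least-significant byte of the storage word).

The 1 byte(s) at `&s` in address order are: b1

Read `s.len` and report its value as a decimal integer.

-2

[0]=0xb1 (little-endian) → word 0xb1
seq:6 @ bit 0 → (0xb1>>0)&0x3f = 0x31
len:2 @ bit 6 → (0xb1>>6)&0x3 = 0x2  ←
len signed 2b, MSB=1: 2 - 4 = -2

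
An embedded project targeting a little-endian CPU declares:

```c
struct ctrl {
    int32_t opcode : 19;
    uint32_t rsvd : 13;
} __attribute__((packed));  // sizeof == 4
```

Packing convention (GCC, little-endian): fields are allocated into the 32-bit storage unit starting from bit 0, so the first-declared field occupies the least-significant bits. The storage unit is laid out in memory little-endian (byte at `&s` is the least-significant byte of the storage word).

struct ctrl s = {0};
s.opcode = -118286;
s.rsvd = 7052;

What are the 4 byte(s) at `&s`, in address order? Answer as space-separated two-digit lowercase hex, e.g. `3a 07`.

opcode (19b) val=-118286 bits=0x631f2 at bit 0: 0x000631f2
rsvd (13b) val=7052 bits=0x1b8c at bit 19: 0xdc6631f2
word = 0xdc6631f2 → little-endian bytes:
  [0]=0xf2  [1]=0x31  [2]=0x66  [3]=0xdc

f2 31 66 dc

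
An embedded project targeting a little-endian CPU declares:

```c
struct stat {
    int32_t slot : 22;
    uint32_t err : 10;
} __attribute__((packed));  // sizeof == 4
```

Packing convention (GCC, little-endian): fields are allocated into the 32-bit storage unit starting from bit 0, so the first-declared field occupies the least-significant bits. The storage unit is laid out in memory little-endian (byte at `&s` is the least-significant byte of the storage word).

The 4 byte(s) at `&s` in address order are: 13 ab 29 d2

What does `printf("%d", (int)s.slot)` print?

[0]=0x13 [1]=0xab [2]=0x29 [3]=0xd2 (little-endian) → word 0xd229ab13
slot [0+:22] = (word>>0) & 0x3fffff = 2730771  ←
err [22+:10] = (word>>22) & 0x3ff = 840
slot signed 22b, MSB=1: 2730771 - 4194304 = -1463533

-1463533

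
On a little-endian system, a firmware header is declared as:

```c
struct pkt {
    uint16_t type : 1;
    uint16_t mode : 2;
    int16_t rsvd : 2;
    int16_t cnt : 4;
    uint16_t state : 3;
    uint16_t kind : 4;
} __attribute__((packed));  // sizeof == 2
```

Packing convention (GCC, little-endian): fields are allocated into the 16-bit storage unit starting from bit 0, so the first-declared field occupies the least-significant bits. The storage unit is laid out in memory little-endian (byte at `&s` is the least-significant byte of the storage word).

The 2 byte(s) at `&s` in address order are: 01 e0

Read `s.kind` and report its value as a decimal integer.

[0]=0x01 [1]=0xe0 (little-endian) → word 0xe001
type:1 @ bit 0 → (0xe001>>0)&0x1 = 0x1
mode:2 @ bit 1 → (0xe001>>1)&0x3 = 0x0
rsvd:2 @ bit 3 → (0xe001>>3)&0x3 = 0x0
cnt:4 @ bit 5 → (0xe001>>5)&0xf = 0x0
state:3 @ bit 9 → (0xe001>>9)&0x7 = 0x0
kind:4 @ bit 12 → (0xe001>>12)&0xf = 0xe  ←

14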